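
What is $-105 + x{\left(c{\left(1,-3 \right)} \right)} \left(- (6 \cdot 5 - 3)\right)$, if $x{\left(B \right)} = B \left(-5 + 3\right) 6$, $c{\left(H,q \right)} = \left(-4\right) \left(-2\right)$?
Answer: $2487$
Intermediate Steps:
$c{\left(H,q \right)} = 8$
$x{\left(B \right)} = - 12 B$ ($x{\left(B \right)} = B \left(-2\right) 6 = - 2 B 6 = - 12 B$)
$-105 + x{\left(c{\left(1,-3 \right)} \right)} \left(- (6 \cdot 5 - 3)\right) = -105 + \left(-12\right) 8 \left(- (6 \cdot 5 - 3)\right) = -105 - 96 \left(- (30 - 3)\right) = -105 - 96 \left(\left(-1\right) 27\right) = -105 - -2592 = -105 + 2592 = 2487$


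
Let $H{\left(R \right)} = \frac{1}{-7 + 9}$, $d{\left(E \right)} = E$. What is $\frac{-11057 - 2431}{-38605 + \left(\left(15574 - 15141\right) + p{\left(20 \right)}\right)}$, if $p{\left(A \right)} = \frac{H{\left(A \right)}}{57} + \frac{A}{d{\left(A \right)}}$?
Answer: $\frac{1537632}{4351493} \approx 0.35336$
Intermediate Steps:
$H{\left(R \right)} = \frac{1}{2}$
$p{\left(A \right)} = \frac{115}{114}$ ($p{\left(A \right)} = \frac{1}{2 \cdot 57} + \frac{A}{A} = \frac{1}{2} \cdot \frac{1}{57} + 1 = \frac{1}{114} + 1 = \frac{115}{114}$)
$\frac{-11057 - 2431}{-38605 + \left(\left(15574 - 15141\right) + p{\left(20 \right)}\right)} = \frac{-11057 - 2431}{-38605 + \left(\left(15574 - 15141\right) + \frac{115}{114}\right)} = - \frac{13488}{-38605 + \left(433 + \frac{115}{114}\right)} = - \frac{13488}{-38605 + \frac{49477}{114}} = - \frac{13488}{- \frac{4351493}{114}} = \left(-13488\right) \left(- \frac{114}{4351493}\right) = \frac{1537632}{4351493}$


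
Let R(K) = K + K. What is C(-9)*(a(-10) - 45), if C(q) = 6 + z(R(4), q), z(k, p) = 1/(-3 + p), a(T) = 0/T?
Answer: -1065/4 ≈ -266.25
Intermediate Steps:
R(K) = 2*K
a(T) = 0
C(q) = 6 + 1/(-3 + q)
C(-9)*(a(-10) - 45) = ((-17 + 6*(-9))/(-3 - 9))*(0 - 45) = ((-17 - 54)/(-12))*(-45) = -1/12*(-71)*(-45) = (71/12)*(-45) = -1065/4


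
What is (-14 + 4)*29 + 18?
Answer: -272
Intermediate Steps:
(-14 + 4)*29 + 18 = -10*29 + 18 = -290 + 18 = -272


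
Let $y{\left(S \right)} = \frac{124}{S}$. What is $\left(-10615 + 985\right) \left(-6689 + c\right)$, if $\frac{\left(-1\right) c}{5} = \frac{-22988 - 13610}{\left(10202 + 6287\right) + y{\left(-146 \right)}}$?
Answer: $\frac{15480718527870}{240727} \approx 6.4308 \cdot 10^{7}$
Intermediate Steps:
$c = \frac{2671654}{240727}$ ($c = - 5 \frac{-22988 - 13610}{\left(10202 + 6287\right) + \frac{124}{-146}} = - 5 \left(- \frac{36598}{16489 + 124 \left(- \frac{1}{146}\right)}\right) = - 5 \left(- \frac{36598}{16489 - \frac{62}{73}}\right) = - 5 \left(- \frac{36598}{\frac{1203635}{73}}\right) = - 5 \left(\left(-36598\right) \frac{73}{1203635}\right) = \left(-5\right) \left(- \frac{2671654}{1203635}\right) = \frac{2671654}{240727} \approx 11.098$)
$\left(-10615 + 985\right) \left(-6689 + c\right) = \left(-10615 + 985\right) \left(-6689 + \frac{2671654}{240727}\right) = \left(-9630\right) \left(- \frac{1607551249}{240727}\right) = \frac{15480718527870}{240727}$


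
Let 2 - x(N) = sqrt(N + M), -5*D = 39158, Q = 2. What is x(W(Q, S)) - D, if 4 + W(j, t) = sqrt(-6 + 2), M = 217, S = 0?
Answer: 39168/5 - sqrt(213 + 2*I) ≈ 7819.0 - 0.068518*I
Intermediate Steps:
W(j, t) = -4 + 2*I (W(j, t) = -4 + sqrt(-6 + 2) = -4 + sqrt(-4) = -4 + 2*I)
D = -39158/5 (D = -1/5*39158 = -39158/5 ≈ -7831.6)
x(N) = 2 - sqrt(217 + N) (x(N) = 2 - sqrt(N + 217) = 2 - sqrt(217 + N))
x(W(Q, S)) - D = (2 - sqrt(217 + (-4 + 2*I))) - 1*(-39158/5) = (2 - sqrt(213 + 2*I)) + 39158/5 = 39168/5 - sqrt(213 + 2*I)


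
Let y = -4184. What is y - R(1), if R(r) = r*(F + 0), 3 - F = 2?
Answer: -4185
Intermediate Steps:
F = 1 (F = 3 - 1*2 = 3 - 2 = 1)
R(r) = r (R(r) = r*(1 + 0) = r*1 = r)
y - R(1) = -4184 - 1*1 = -4184 - 1 = -4185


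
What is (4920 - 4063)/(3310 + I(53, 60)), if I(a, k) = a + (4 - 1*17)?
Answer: 857/3350 ≈ 0.25582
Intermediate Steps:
I(a, k) = -13 + a (I(a, k) = a + (4 - 17) = a - 13 = -13 + a)
(4920 - 4063)/(3310 + I(53, 60)) = (4920 - 4063)/(3310 + (-13 + 53)) = 857/(3310 + 40) = 857/3350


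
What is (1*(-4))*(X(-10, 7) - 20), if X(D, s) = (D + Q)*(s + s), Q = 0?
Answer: 640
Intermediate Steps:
X(D, s) = 2*D*s (X(D, s) = (D + 0)*(s + s) = D*(2*s) = 2*D*s)
(1*(-4))*(X(-10, 7) - 20) = (1*(-4))*(2*(-10)*7 - 20) = -4*(-140 - 20) = -4*(-160) = 640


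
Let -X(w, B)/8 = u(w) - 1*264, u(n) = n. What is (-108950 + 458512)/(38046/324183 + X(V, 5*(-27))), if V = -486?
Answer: 18887009641/324189341 ≈ 58.259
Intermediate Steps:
X(w, B) = 2112 - 8*w (X(w, B) = -8*(w - 1*264) = -8*(w - 264) = -8*(-264 + w) = 2112 - 8*w)
(-108950 + 458512)/(38046/324183 + X(V, 5*(-27))) = (-108950 + 458512)/(38046/324183 + (2112 - 8*(-486))) = 349562/(38046*(1/324183) + (2112 + 3888)) = 349562/(12682/108061 + 6000) = 349562/(648378682/108061) = 349562*(108061/648378682) = 18887009641/324189341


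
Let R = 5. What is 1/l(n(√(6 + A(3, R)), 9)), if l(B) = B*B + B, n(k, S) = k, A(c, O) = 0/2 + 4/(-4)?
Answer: ¼ - √5/20 ≈ 0.13820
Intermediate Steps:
A(c, O) = -1 (A(c, O) = 0*(½) + 4*(-¼) = 0 - 1 = -1)
l(B) = B + B² (l(B) = B² + B = B + B²)
1/l(n(√(6 + A(3, R)), 9)) = 1/(√(6 - 1)*(1 + √(6 - 1))) = 1/(√5*(1 + √5)) = √5/(5*(1 + √5))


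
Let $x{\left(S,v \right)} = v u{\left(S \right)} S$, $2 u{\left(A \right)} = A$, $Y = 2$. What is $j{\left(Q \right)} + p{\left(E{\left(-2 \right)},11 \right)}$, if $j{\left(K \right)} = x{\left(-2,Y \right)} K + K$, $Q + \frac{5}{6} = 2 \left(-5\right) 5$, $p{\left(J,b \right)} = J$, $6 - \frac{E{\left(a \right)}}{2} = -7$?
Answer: $- \frac{1369}{6} \approx -228.17$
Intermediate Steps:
$E{\left(a \right)} = 26$ ($E{\left(a \right)} = 12 - -14 = 12 + 14 = 26$)
$u{\left(A \right)} = \frac{A}{2}$
$x{\left(S,v \right)} = \frac{v S^{2}}{2}$ ($x{\left(S,v \right)} = v \frac{S}{2} S = \frac{S v}{2} S = \frac{v S^{2}}{2}$)
$Q = - \frac{305}{6}$ ($Q = - \frac{5}{6} + 2 \left(-5\right) 5 = - \frac{5}{6} - 50 = - \frac{305}{6} \approx -50.833$)
$j{\left(K \right)} = 5 K$ ($j{\left(K \right)} = \frac{1}{2} \cdot 2 \left(-2\right)^{2} K + K = \frac{1}{2} \cdot 2 \cdot 4 K + K = 4 K + K = 5 K$)
$j{\left(Q \right)} + p{\left(E{\left(-2 \right)},11 \right)} = 5 \left(- \frac{305}{6}\right) + 26 = - \frac{1525}{6} + 26 = - \frac{1369}{6}$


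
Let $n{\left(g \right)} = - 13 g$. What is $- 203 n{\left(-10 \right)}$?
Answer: $-26390$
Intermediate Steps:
$- 203 n{\left(-10 \right)} = - 203 \left(\left(-13\right) \left(-10\right)\right) = \left(-203\right) 130 = -26390$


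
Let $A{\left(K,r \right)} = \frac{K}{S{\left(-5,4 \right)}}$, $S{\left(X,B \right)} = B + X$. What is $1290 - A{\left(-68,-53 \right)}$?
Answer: $1222$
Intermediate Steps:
$A{\left(K,r \right)} = - K$ ($A{\left(K,r \right)} = \frac{K}{4 - 5} = \frac{K}{-1} = K \left(-1\right) = - K$)
$1290 - A{\left(-68,-53 \right)} = 1290 - \left(-1\right) \left(-68\right) = 1290 - 68 = 1222$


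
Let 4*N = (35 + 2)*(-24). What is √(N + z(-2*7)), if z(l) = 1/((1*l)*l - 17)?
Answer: I*√7112923/179 ≈ 14.899*I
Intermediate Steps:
N = -222 (N = ((35 + 2)*(-24))/4 = (37*(-24))/4 = (¼)*(-888) = -222)
z(l) = 1/(-17 + l²) (z(l) = 1/(l*l - 17) = 1/(l² - 17) = 1/(-17 + l²))
√(N + z(-2*7)) = √(-222 + 1/(-17 + (-2*7)²)) = √(-222 + 1/(-17 + (-14)²)) = √(-222 + 1/(-17 + 196)) = √(-222 + 1/179) = √(-39737/179) = I*√7112923/179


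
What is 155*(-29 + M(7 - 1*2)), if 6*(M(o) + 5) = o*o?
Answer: -27745/6 ≈ -4624.2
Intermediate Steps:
M(o) = -5 + o²/6 (M(o) = -5 + (o*o)/6 = -5 + o²/6)
155*(-29 + M(7 - 1*2)) = 155*(-29 + (-5 + (7 - 1*2)²/6)) = 155*(-29 + (-5 + (7 - 2)²/6)) = 155*(-29 + (-5 + (⅙)*5²)) = 155*(-29 + (-5 + (⅙)*25)) = 155*(-29 + (-5 + 25/6)) = 155*(-29 - ⅚) = 155*(-179/6) = -27745/6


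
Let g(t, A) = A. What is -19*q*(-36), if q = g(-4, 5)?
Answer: 3420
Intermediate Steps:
q = 5
-19*q*(-36) = -19*5*(-36) = -95*(-36) = 3420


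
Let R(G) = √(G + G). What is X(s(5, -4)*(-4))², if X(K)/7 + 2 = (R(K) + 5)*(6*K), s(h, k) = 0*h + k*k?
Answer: -743833916 + 578629632*I*√2 ≈ -7.4383e+8 + 8.1831e+8*I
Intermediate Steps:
R(G) = √2*√G (R(G) = √(2*G) = √2*√G)
s(h, k) = k² (s(h, k) = 0 + k² = k²)
X(K) = -14 + 42*K*(5 + √2*√K) (X(K) = -14 + 7*((√2*√K + 5)*(6*K)) = -14 + 7*((5 + √2*√K)*(6*K)) = -14 + 7*(6*K*(5 + √2*√K)) = -14 + 42*K*(5 + √2*√K))
X(s(5, -4)*(-4))² = (-14 + 210*((-4)²*(-4)) + 42*√2*((-4)²*(-4))^(3/2))² = (-14 + 210*(16*(-4)) + 42*√2*(16*(-4))^(3/2))² = (-14 + 210*(-64) + 42*√2*(-64)^(3/2))² = (-14 - 13440 + 42*√2*(-512*I))² = (-14 - 13440 - 21504*I*√2)² = (-13454 - 21504*I*√2)²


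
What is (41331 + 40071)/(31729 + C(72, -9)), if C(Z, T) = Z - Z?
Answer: 81402/31729 ≈ 2.5655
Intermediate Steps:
C(Z, T) = 0
(41331 + 40071)/(31729 + C(72, -9)) = (41331 + 40071)/(31729 + 0) = 81402/31729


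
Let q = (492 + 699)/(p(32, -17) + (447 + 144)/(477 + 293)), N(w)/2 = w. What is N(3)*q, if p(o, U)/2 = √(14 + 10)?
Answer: -1083976740/18856373 + 5649151200*√6/18856373 ≈ 676.35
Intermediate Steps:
p(o, U) = 4*√6 (p(o, U) = 2*√(14 + 10) = 2*√24 = 2*(2*√6) = 4*√6)
N(w) = 2*w
q = 1191/(591/770 + 4*√6) (q = (492 + 699)/(4*√6 + (447 + 144)/(477 + 293)) = 1191/(4*√6 + 591/770) = 1191/(591/770 + 4*√6) ≈ 112.73)
N(3)*q = (2*3)*(-180662790/18856373 + 941525200*√6/18856373) = 6*(-180662790/18856373 + 941525200*√6/18856373) = -1083976740/18856373 + 5649151200*√6/18856373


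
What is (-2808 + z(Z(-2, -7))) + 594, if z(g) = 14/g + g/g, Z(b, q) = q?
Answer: -2215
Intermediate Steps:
z(g) = 1 + 14/g (z(g) = 14/g + 1 = 1 + 14/g)
(-2808 + z(Z(-2, -7))) + 594 = (-2808 + (14 - 7)/(-7)) + 594 = (-2808 - ⅐*7) + 594 = (-2808 - 1) + 594 = -2809 + 594 = -2215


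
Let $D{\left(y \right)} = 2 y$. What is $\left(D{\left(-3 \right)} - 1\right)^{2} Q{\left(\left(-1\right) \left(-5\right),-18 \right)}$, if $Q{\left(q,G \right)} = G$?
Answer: $-882$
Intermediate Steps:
$\left(D{\left(-3 \right)} - 1\right)^{2} Q{\left(\left(-1\right) \left(-5\right),-18 \right)} = \left(2 \left(-3\right) - 1\right)^{2} \left(-18\right) = \left(-6 - 1\right)^{2} \left(-18\right) = \left(-7\right)^{2} \left(-18\right) = 49 \left(-18\right) = -882$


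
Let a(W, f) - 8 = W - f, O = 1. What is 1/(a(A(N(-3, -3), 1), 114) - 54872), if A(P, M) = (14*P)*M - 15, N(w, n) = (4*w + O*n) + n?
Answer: -1/55245 ≈ -1.8101e-5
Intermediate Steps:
N(w, n) = 2*n + 4*w (N(w, n) = (4*w + 1*n) + n = (4*w + n) + n = (n + 4*w) + n = 2*n + 4*w)
A(P, M) = -15 + 14*M*P (A(P, M) = 14*M*P - 15 = -15 + 14*M*P)
a(W, f) = 8 + W - f (a(W, f) = 8 + (W - f) = 8 + W - f)
1/(a(A(N(-3, -3), 1), 114) - 54872) = 1/((8 + (-15 + 14*1*(2*(-3) + 4*(-3))) - 1*114) - 54872) = 1/((8 + (-15 + 14*1*(-6 - 12)) - 114) - 54872) = 1/((8 + (-15 + 14*1*(-18)) - 114) - 54872) = 1/((8 + (-15 - 252) - 114) - 54872) = 1/((8 - 267 - 114) - 54872) = 1/(-373 - 54872) = 1/(-55245) = -1/55245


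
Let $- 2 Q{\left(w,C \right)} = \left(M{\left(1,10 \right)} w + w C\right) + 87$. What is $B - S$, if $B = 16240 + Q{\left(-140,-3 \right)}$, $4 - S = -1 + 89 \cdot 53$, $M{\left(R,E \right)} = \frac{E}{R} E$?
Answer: $\frac{55397}{2} \approx 27699.0$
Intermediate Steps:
$M{\left(R,E \right)} = \frac{E^{2}}{R}$
$S = -4712$ ($S = 4 - \left(-1 + 89 \cdot 53\right) = 4 - \left(-1 + 4717\right) = 4 - 4716 = -4712$)
$Q{\left(w,C \right)} = - \frac{87}{2} - 50 w - \frac{C w}{2}$ ($Q{\left(w,C \right)} = - \frac{\left(\frac{10^{2}}{1} w + w C\right) + 87}{2} = - \frac{\left(100 \cdot 1 w + C w\right) + 87}{2} = - \frac{\left(100 w + C w\right) + 87}{2} = - \frac{87 + 100 w + C w}{2} = - \frac{87}{2} - 50 w - \frac{C w}{2}$)
$B = \frac{45973}{2}$ ($B = 16240 - \left(- \frac{13913}{2} + 210\right) = 16240 - - \frac{13493}{2} = 16240 + \frac{13493}{2} = \frac{45973}{2} \approx 22987.0$)
$B - S = \frac{45973}{2} - -4712 = \frac{45973}{2} + 4712 = \frac{55397}{2}$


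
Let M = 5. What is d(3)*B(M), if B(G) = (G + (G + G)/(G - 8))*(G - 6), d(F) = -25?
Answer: 125/3 ≈ 41.667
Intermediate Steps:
B(G) = (-6 + G)*(G + 2*G/(-8 + G)) (B(G) = (G + (2*G)/(-8 + G))*(-6 + G) = (G + 2*G/(-8 + G))*(-6 + G) = (-6 + G)*(G + 2*G/(-8 + G)))
d(3)*B(M) = -125*(36 + 5**2 - 12*5)/(-8 + 5) = -125*(36 + 25 - 60)/(-3) = -125*(-1)/3 = -25*(-5/3) = 125/3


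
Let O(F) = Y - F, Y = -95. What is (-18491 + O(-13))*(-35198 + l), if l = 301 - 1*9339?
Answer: 821595228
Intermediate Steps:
l = -9038 (l = 301 - 9339 = -9038)
O(F) = -95 - F
(-18491 + O(-13))*(-35198 + l) = (-18491 + (-95 - 1*(-13)))*(-35198 - 9038) = (-18491 + (-95 + 13))*(-44236) = (-18491 - 82)*(-44236) = -18573*(-44236) = 821595228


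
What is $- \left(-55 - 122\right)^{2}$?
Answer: $-31329$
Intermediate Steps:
$- \left(-55 - 122\right)^{2} = - \left(-177\right)^{2} = \left(-1\right) 31329 = -31329$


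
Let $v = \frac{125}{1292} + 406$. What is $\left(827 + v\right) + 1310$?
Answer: $\frac{3285681}{1292} \approx 2543.1$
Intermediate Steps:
$v = \frac{524677}{1292}$ ($v = 125 \cdot \frac{1}{1292} + 406 = \frac{125}{1292} + 406 = \frac{524677}{1292} \approx 406.1$)
$\left(827 + v\right) + 1310 = \left(827 + \frac{524677}{1292}\right) + 1310 = \frac{1593161}{1292} + 1310 = \frac{3285681}{1292}$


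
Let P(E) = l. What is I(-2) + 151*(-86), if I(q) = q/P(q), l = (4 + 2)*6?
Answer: -233749/18 ≈ -12986.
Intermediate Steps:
l = 36 (l = 6*6 = 36)
P(E) = 36
I(q) = q/36
I(-2) + 151*(-86) = (1/36)*(-2) + 151*(-86) = -1/18 - 12986 = -233749/18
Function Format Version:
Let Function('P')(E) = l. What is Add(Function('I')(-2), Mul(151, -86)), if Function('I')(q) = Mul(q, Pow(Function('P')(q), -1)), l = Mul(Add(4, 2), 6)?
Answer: Rational(-233749, 18) ≈ -12986.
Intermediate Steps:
l = 36 (l = Mul(6, 6) = 36)
Function('P')(E) = 36
Function('I')(q) = Mul(Rational(1, 36), q) (Function('I')(q) = Mul(q, Pow(36, -1)) = Mul(q, Rational(1, 36)) = Mul(Rational(1, 36), q))
Add(Function('I')(-2), Mul(151, -86)) = Add(Mul(Rational(1, 36), -2), Mul(151, -86)) = Add(Rational(-1, 18), -12986) = Rational(-233749, 18)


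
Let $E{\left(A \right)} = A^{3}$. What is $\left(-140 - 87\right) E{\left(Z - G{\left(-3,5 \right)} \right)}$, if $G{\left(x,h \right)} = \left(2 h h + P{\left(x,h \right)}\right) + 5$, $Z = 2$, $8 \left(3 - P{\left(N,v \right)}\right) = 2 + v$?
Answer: $\frac{19468909467}{512} \approx 3.8025 \cdot 10^{7}$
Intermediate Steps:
$P{\left(N,v \right)} = \frac{11}{4} - \frac{v}{8}$ ($P{\left(N,v \right)} = 3 - \frac{2 + v}{8} = 3 - \left(\frac{1}{4} + \frac{v}{8}\right) = \frac{11}{4} - \frac{v}{8}$)
$G{\left(x,h \right)} = \frac{31}{4} + 2 h^{2} - \frac{h}{8}$ ($G{\left(x,h \right)} = \left(2 h h - \left(- \frac{11}{4} + \frac{h}{8}\right)\right) + 5 = \left(2 h^{2} - \left(- \frac{11}{4} + \frac{h}{8}\right)\right) + 5 = \left(\frac{11}{4} + 2 h^{2} - \frac{h}{8}\right) + 5 = \frac{31}{4} + 2 h^{2} - \frac{h}{8}$)
$\left(-140 - 87\right) E{\left(Z - G{\left(-3,5 \right)} \right)} = \left(-140 - 87\right) \left(2 - \left(\frac{31}{4} + 2 \cdot 5^{2} - \frac{5}{8}\right)\right)^{3} = - 227 \left(2 - \left(\frac{31}{4} + 2 \cdot 25 - \frac{5}{8}\right)\right)^{3} = - 227 \left(2 - \left(\frac{31}{4} + 50 - \frac{5}{8}\right)\right)^{3} = - 227 \left(2 - \frac{457}{8}\right)^{3} = - 227 \left(- \frac{441}{8}\right)^{3} = \left(-227\right) \left(- \frac{85766121}{512}\right) = \frac{19468909467}{512}$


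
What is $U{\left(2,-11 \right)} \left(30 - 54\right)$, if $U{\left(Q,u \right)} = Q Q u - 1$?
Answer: $1080$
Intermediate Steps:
$U{\left(Q,u \right)} = -1 + u Q^{2}$ ($U{\left(Q,u \right)} = Q^{2} u - 1 = u Q^{2} - 1 = -1 + u Q^{2}$)
$U{\left(2,-11 \right)} \left(30 - 54\right) = \left(-1 - 11 \cdot 2^{2}\right) \left(30 - 54\right) = \left(-1 - 44\right) \left(-24\right) = \left(-45\right) \left(-24\right) = 1080$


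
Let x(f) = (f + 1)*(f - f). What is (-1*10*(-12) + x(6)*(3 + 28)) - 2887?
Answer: -2767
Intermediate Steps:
x(f) = 0 (x(f) = (1 + f)*0 = 0)
(-1*10*(-12) + x(6)*(3 + 28)) - 2887 = (-1*10*(-12) + 0*(3 + 28)) - 2887 = (-10*(-12) + 0*31) - 2887 = (120 + 0) - 2887 = 120 - 2887 = -2767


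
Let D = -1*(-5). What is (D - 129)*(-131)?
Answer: 16244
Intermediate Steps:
D = 5
(D - 129)*(-131) = (5 - 129)*(-131) = -124*(-131) = 16244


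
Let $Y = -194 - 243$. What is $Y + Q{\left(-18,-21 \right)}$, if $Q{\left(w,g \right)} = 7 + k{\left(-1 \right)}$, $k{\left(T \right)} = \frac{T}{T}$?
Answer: $-429$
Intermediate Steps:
$k{\left(T \right)} = 1$
$Y = -437$
$Q{\left(w,g \right)} = 8$ ($Q{\left(w,g \right)} = 7 + 1 = 8$)
$Y + Q{\left(-18,-21 \right)} = -437 + 8 = -429$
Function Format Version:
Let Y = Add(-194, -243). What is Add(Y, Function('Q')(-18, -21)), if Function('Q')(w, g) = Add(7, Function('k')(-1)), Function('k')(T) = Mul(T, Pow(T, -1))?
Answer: -429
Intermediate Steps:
Function('k')(T) = 1
Y = -437
Function('Q')(w, g) = 8 (Function('Q')(w, g) = Add(7, 1) = 8)
Add(Y, Function('Q')(-18, -21)) = Add(-437, 8) = -429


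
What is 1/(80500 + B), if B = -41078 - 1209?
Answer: 1/38213 ≈ 2.6169e-5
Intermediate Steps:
B = -42287
1/(80500 + B) = 1/(80500 - 42287) = 1/38213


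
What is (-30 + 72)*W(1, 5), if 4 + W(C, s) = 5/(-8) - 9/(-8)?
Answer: -147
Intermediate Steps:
W(C, s) = -7/2 (W(C, s) = -4 + (5/(-8) - 9/(-8)) = -4 + (5*(-1/8) - 9*(-1/8)) = -4 + (-5/8 + 9/8) = -4 + 1/2 = -7/2)
(-30 + 72)*W(1, 5) = (-30 + 72)*(-7/2) = 42*(-7/2) = -147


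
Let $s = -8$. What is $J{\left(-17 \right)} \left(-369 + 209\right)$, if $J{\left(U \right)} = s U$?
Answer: $-21760$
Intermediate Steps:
$J{\left(U \right)} = - 8 U$
$J{\left(-17 \right)} \left(-369 + 209\right) = \left(-8\right) \left(-17\right) \left(-369 + 209\right) = 136 \left(-160\right) = -21760$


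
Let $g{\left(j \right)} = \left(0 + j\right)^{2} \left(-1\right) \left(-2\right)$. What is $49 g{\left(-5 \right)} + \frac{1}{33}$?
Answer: $\frac{80851}{33} \approx 2450.0$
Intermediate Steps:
$g{\left(j \right)} = 2 j^{2}$ ($g{\left(j \right)} = j^{2} \left(-1\right) \left(-2\right) = - j^{2} \left(-2\right) = 2 j^{2}$)
$49 g{\left(-5 \right)} + \frac{1}{33} = 49 \cdot 2 \left(-5\right)^{2} + \frac{1}{33} = 49 \cdot 2 \cdot 25 + \frac{1}{33} = 49 \cdot 50 + \frac{1}{33} = 2450 + \frac{1}{33} = \frac{80851}{33}$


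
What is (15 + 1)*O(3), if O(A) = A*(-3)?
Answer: -144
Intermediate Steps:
O(A) = -3*A
(15 + 1)*O(3) = (15 + 1)*(-3*3) = 16*(-9) = -144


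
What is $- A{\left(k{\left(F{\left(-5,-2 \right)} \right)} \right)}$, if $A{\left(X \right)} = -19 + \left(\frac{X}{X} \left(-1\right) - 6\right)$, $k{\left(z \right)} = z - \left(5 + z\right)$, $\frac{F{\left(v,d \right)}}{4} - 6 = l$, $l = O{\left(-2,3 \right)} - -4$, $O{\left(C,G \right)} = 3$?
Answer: $26$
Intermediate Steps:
$l = 7$ ($l = 3 - -4 = 3 + 4 = 7$)
$F{\left(v,d \right)} = 52$ ($F{\left(v,d \right)} = 24 + 4 \cdot 7 = 24 + 28 = 52$)
$k{\left(z \right)} = -5$
$A{\left(X \right)} = -26$ ($A{\left(X \right)} = -19 + \left(1 \left(-1\right) - 6\right) = -19 - 7 = -26$)
$- A{\left(k{\left(F{\left(-5,-2 \right)} \right)} \right)} = \left(-1\right) \left(-26\right) = 26$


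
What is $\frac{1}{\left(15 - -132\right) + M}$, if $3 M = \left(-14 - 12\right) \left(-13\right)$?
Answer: $\frac{3}{779} \approx 0.0038511$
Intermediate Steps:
$M = \frac{338}{3}$ ($M = \frac{\left(-14 - 12\right) \left(-13\right)}{3} = \frac{\left(-26\right) \left(-13\right)}{3} = \frac{1}{3} \cdot 338 = \frac{338}{3} \approx 112.67$)
$\frac{1}{\left(15 - -132\right) + M} = \frac{1}{\left(15 - -132\right) + \frac{338}{3}} = \frac{1}{\left(15 + 132\right) + \frac{338}{3}} = \frac{1}{147 + \frac{338}{3}} = \frac{1}{\frac{779}{3}} = \frac{3}{779}$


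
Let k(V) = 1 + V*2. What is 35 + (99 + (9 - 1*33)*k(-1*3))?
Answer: 254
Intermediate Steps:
k(V) = 1 + 2*V
35 + (99 + (9 - 1*33)*k(-1*3)) = 35 + (99 + (9 - 1*33)*(1 + 2*(-1*3))) = 35 + (99 + (9 - 33)*(1 + 2*(-3))) = 35 + (99 - 24*(1 - 6)) = 35 + (99 - 24*(-5)) = 35 + (99 + 120) = 35 + 219 = 254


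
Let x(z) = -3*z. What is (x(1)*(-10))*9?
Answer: 270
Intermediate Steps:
(x(1)*(-10))*9 = (-3*1*(-10))*9 = -3*(-10)*9 = 30*9 = 270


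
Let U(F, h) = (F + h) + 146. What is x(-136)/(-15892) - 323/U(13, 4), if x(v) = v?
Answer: -1277737/647599 ≈ -1.9730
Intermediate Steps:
U(F, h) = 146 + F + h
x(-136)/(-15892) - 323/U(13, 4) = -136/(-15892) - 323/(146 + 13 + 4) = -136*(-1/15892) - 323/163 = 34/3973 - 323*1/163 = 34/3973 - 323/163 = -1277737/647599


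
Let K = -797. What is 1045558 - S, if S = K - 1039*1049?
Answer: 2136266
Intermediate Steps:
S = -1090708 (S = -797 - 1039*1049 = -797 - 1089911 = -1090708)
1045558 - S = 1045558 - 1*(-1090708) = 1045558 + 1090708 = 2136266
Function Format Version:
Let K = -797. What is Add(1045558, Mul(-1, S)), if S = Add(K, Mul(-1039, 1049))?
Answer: 2136266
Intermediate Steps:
S = -1090708 (S = Add(-797, Mul(-1039, 1049)) = Add(-797, -1089911) = -1090708)
Add(1045558, Mul(-1, S)) = Add(1045558, Mul(-1, -1090708)) = Add(1045558, 1090708) = 2136266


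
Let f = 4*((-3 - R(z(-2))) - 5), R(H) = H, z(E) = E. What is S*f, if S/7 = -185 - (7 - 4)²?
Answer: 32592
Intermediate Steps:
S = -1358 (S = 7*(-185 - (7 - 4)²) = 7*(-185 - 1*3²) = 7*(-185 - 1*9) = 7*(-185 - 9) = 7*(-194) = -1358)
f = -24 (f = 4*((-3 - 1*(-2)) - 5) = 4*((-3 + 2) - 5) = 4*(-1 - 5) = 4*(-6) = -24)
S*f = -1358*(-24) = 32592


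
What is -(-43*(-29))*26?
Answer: -32422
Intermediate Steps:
-(-43*(-29))*26 = -1247*26 = -1*32422 = -32422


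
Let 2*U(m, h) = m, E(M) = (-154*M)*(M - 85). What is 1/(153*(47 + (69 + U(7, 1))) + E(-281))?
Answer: -2/31640001 ≈ -6.3211e-8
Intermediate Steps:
E(M) = -154*M*(-85 + M) (E(M) = (-154*M)*(-85 + M) = -154*M*(-85 + M))
U(m, h) = m/2
1/(153*(47 + (69 + U(7, 1))) + E(-281)) = 1/(153*(47 + (69 + (½)*7)) + 154*(-281)*(85 - 1*(-281))) = 1/(153*(47 + (69 + 7/2)) + 154*(-281)*(85 + 281)) = 1/(153*(47 + 145/2) + 154*(-281)*366) = 1/(153*(239/2) - 15838284) = 1/(36567/2 - 15838284) = 1/(-31640001/2) = -2/31640001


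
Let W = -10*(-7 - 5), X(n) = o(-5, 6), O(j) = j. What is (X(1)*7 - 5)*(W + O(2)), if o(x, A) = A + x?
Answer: 244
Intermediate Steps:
X(n) = 1 (X(n) = 6 - 5 = 1)
W = 120 (W = -10*(-12) = 120)
(X(1)*7 - 5)*(W + O(2)) = (1*7 - 5)*(120 + 2) = (7 - 5)*122 = 2*122 = 244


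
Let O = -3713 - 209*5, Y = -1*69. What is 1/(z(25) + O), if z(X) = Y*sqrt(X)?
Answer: -1/5103 ≈ -0.00019596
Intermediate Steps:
Y = -69
z(X) = -69*sqrt(X)
O = -4758 (O = -3713 - 1045 = -4758)
1/(z(25) + O) = 1/(-69*sqrt(25) - 4758) = 1/(-69*5 - 4758) = 1/(-345 - 4758) = 1/(-5103) = -1/5103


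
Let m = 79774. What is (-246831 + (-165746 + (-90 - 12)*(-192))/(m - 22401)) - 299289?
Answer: -31332688922/57373 ≈ -5.4612e+5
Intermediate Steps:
(-246831 + (-165746 + (-90 - 12)*(-192))/(m - 22401)) - 299289 = (-246831 + (-165746 + (-90 - 12)*(-192))/(79774 - 22401)) - 299289 = (-246831 + (-165746 - 102*(-192))/57373) - 299289 = (-246831 + (-165746 + 19584)*(1/57373)) - 299289 = (-246831 - 146162*1/57373) - 299289 = (-246831 - 146162/57373) - 299289 = -14161581125/57373 - 299289 = -31332688922/57373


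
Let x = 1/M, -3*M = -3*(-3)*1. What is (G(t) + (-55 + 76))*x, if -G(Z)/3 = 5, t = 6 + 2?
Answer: -2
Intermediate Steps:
M = -3 (M = -(-3*(-3))/3 = -3 ≈ -3.0000)
t = 8
G(Z) = -15 (G(Z) = -3*5 = -15)
x = -⅓ (x = 1/(-3) = -⅓ ≈ -0.33333)
(G(t) + (-55 + 76))*x = (-15 + (-55 + 76))*(-⅓) = (-15 + 21)*(-⅓) = 6*(-⅓) = -2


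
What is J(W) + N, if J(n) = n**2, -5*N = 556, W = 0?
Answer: -556/5 ≈ -111.20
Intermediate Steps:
N = -556/5 (N = -1/5*556 = -556/5 ≈ -111.20)
J(W) + N = 0**2 - 556/5 = 0 - 556/5 = -556/5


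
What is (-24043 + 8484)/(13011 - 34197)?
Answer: 15559/21186 ≈ 0.73440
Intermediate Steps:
(-24043 + 8484)/(13011 - 34197) = -15559/(-21186) = -15559*(-1/21186) = 15559/21186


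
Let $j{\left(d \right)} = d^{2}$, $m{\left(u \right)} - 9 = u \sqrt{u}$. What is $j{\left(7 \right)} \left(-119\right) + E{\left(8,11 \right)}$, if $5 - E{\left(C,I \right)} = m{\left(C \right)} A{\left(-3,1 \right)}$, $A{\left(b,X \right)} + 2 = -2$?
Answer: $-5790 + 64 \sqrt{2} \approx -5699.5$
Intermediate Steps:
$m{\left(u \right)} = 9 + u^{\frac{3}{2}}$ ($m{\left(u \right)} = 9 + u \sqrt{u} = 9 + u^{\frac{3}{2}}$)
$A{\left(b,X \right)} = -4$ ($A{\left(b,X \right)} = -2 - 2 = -4$)
$E{\left(C,I \right)} = 41 + 4 C^{\frac{3}{2}}$ ($E{\left(C,I \right)} = 5 - \left(9 + C^{\frac{3}{2}}\right) \left(-4\right) = 5 - \left(-36 - 4 C^{\frac{3}{2}}\right) = 5 + \left(36 + 4 C^{\frac{3}{2}}\right) = 41 + 4 C^{\frac{3}{2}}$)
$j{\left(7 \right)} \left(-119\right) + E{\left(8,11 \right)} = 7^{2} \left(-119\right) + \left(41 + 4 \cdot 8^{\frac{3}{2}}\right) = 49 \left(-119\right) + \left(41 + 4 \cdot 16 \sqrt{2}\right) = -5831 + \left(41 + 64 \sqrt{2}\right) = -5790 + 64 \sqrt{2}$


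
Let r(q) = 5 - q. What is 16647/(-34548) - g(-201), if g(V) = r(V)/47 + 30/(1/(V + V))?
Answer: 6524866021/541252 ≈ 12055.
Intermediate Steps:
g(V) = 5/47 + 2819*V/47 (g(V) = (5 - V)/47 + 30/(1/(V + V)) = (5 - V)*(1/47) + 30/(1/(2*V)) = (5/47 - V/47) + 30/((1/(2*V))) = (5/47 - V/47) + 30*(2*V) = (5/47 - V/47) + 60*V = 5/47 + 2819*V/47)
16647/(-34548) - g(-201) = 16647/(-34548) - (5/47 + (2819/47)*(-201)) = 16647*(-1/34548) - (5/47 - 566619/47) = -5549/11516 - 1*(-566614/47) = -5549/11516 + 566614/47 = 6524866021/541252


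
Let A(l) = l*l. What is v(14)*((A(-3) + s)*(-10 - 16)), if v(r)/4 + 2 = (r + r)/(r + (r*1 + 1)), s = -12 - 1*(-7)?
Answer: 12480/29 ≈ 430.34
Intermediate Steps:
A(l) = l**2
s = -5 (s = -12 + 7 = -5)
v(r) = -8 + 8*r/(1 + 2*r) (v(r) = -8 + 4*((r + r)/(r + (r*1 + 1))) = -8 + 4*((2*r)/(r + (r + 1))) = -8 + 4*((2*r)/(r + (1 + r))) = -8 + 4*((2*r)/(1 + 2*r)) = -8 + 4*(2*r/(1 + 2*r)) = -8 + 8*r/(1 + 2*r))
v(14)*((A(-3) + s)*(-10 - 16)) = (8*(-1 - 1*14)/(1 + 2*14))*(((-3)**2 - 5)*(-10 - 16)) = (8*(-1 - 14)/(1 + 28))*((9 - 5)*(-26)) = (8*(-15)/29)*(4*(-26)) = (8*(1/29)*(-15))*(-104) = -120/29*(-104) = 12480/29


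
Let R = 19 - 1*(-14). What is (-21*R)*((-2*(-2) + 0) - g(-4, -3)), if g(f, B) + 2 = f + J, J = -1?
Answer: -7623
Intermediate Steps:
g(f, B) = -3 + f (g(f, B) = -2 + (f - 1) = -2 + (-1 + f) = -3 + f)
R = 33 (R = 19 + 14 = 33)
(-21*R)*((-2*(-2) + 0) - g(-4, -3)) = (-21*33)*((-2*(-2) + 0) - (-3 - 4)) = -693*((4 + 0) - 1*(-7)) = -693*(4 + 7) = -693*11 = -7623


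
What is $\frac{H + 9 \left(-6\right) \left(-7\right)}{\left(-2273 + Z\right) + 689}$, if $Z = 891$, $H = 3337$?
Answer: $- \frac{3715}{693} \approx -5.3607$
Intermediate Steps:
$\frac{H + 9 \left(-6\right) \left(-7\right)}{\left(-2273 + Z\right) + 689} = \frac{3337 + 9 \left(-6\right) \left(-7\right)}{\left(-2273 + 891\right) + 689} = \frac{3337 - -378}{-1382 + 689} = \frac{3337 + 378}{-693} = 3715 \left(- \frac{1}{693}\right) = - \frac{3715}{693}$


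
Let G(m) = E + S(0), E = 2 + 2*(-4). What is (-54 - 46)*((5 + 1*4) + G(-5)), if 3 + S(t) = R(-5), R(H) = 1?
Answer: -100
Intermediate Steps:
S(t) = -2 (S(t) = -3 + 1 = -2)
E = -6 (E = 2 - 8 = -6)
G(m) = -8 (G(m) = -6 - 2 = -8)
(-54 - 46)*((5 + 1*4) + G(-5)) = (-54 - 46)*((5 + 1*4) - 8) = -100*((5 + 4) - 8) = -100*(9 - 8) = -100*1 = -100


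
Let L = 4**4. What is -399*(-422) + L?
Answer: 168634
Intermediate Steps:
L = 256
-399*(-422) + L = -399*(-422) + 256 = 168378 + 256 = 168634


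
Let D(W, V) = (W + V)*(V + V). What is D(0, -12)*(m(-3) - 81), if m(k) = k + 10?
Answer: -21312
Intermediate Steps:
D(W, V) = 2*V*(V + W) (D(W, V) = (V + W)*(2*V) = 2*V*(V + W))
m(k) = 10 + k
D(0, -12)*(m(-3) - 81) = (2*(-12)*(-12 + 0))*((10 - 3) - 81) = (2*(-12)*(-12))*(7 - 81) = 288*(-74) = -21312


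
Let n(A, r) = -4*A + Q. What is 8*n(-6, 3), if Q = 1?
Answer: 200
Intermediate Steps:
n(A, r) = 1 - 4*A (n(A, r) = -4*A + 1 = 1 - 4*A)
8*n(-6, 3) = 8*(1 - 4*(-6)) = 8*(1 + 24) = 8*25 = 200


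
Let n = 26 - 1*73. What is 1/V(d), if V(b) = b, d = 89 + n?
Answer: 1/42 ≈ 0.023810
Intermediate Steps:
n = -47 (n = 26 - 73 = -47)
d = 42 (d = 89 - 47 = 42)
1/V(d) = 1/42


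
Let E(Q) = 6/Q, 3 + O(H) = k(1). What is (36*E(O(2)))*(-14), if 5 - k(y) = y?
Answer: -3024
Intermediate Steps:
k(y) = 5 - y
O(H) = 1 (O(H) = -3 + (5 - 1*1) = -3 + (5 - 1) = -3 + 4 = 1)
(36*E(O(2)))*(-14) = (36*(6/1))*(-14) = (36*(6*1))*(-14) = (36*6)*(-14) = 216*(-14) = -3024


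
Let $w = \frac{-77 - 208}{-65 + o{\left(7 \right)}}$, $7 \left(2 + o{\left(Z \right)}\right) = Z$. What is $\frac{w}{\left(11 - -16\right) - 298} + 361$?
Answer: $\frac{2152187}{5962} \approx 360.98$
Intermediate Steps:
$o{\left(Z \right)} = -2 + \frac{Z}{7}$
$w = \frac{95}{22}$ ($w = \frac{-77 - 208}{-65 + \left(-2 + \frac{1}{7} \cdot 7\right)} = \frac{-77 - 208}{-65 + \left(-2 + 1\right)} = \frac{-77 - 208}{-65 - 1} = - \frac{285}{-66} = \left(-285\right) \left(- \frac{1}{66}\right) = \frac{95}{22} \approx 4.3182$)
$\frac{w}{\left(11 - -16\right) - 298} + 361 = \frac{95}{22 \left(\left(11 - -16\right) - 298\right)} + 361 = \frac{95}{22 \left(\left(11 + 16\right) - 298\right)} + 361 = \frac{95}{22 \left(27 - 298\right)} + 361 = \frac{95}{22 \left(-271\right)} + 361 = \frac{95}{22} \left(- \frac{1}{271}\right) + 361 = - \frac{95}{5962} + 361 = \frac{2152187}{5962}$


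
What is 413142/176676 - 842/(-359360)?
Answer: 6192311263/2645428640 ≈ 2.3408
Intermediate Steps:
413142/176676 - 842/(-359360) = 413142*(1/176676) - 842*(-1/359360) = 68857/29446 + 421/179680 = 6192311263/2645428640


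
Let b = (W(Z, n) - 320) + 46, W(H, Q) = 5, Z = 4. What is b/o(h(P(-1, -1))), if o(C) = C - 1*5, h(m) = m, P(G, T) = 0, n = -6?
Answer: 269/5 ≈ 53.800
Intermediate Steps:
o(C) = -5 + C (o(C) = C - 5 = -5 + C)
b = -269 (b = (5 - 320) + 46 = -315 + 46 = -269)
b/o(h(P(-1, -1))) = -269/(-5 + 0) = -269/(-5) = -269*(-1/5) = 269/5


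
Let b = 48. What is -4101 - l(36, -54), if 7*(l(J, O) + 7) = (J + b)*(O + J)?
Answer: -3878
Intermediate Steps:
l(J, O) = -7 + (48 + J)*(J + O)/7 (l(J, O) = -7 + ((J + 48)*(O + J))/7 = -7 + ((48 + J)*(J + O))/7 = -7 + (48 + J)*(J + O)/7)
-4101 - l(36, -54) = -4101 - (-7 + (⅐)*36² + (48/7)*36 + (48/7)*(-54) + (⅐)*36*(-54)) = -4101 - (-7 + (⅐)*1296 + 1728/7 - 2592/7 - 1944/7) = -4101 - (-7 + 1296/7 + 1728/7 - 2592/7 - 1944/7) = -4101 - 1*(-223) = -4101 + 223 = -3878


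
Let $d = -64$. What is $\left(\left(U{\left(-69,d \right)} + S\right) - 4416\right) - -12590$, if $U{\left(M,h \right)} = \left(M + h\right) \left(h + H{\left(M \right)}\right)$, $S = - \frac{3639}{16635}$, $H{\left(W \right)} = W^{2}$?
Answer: $- \frac{3418643428}{5545} \approx -6.1653 \cdot 10^{5}$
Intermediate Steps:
$S = - \frac{1213}{5545}$ ($S = \left(-3639\right) \frac{1}{16635} = - \frac{1213}{5545} \approx -0.21876$)
$U{\left(M,h \right)} = \left(M + h\right) \left(h + M^{2}\right)$
$\left(\left(U{\left(-69,d \right)} + S\right) - 4416\right) - -12590 = \left(\left(\left(\left(-69\right)^{3} + \left(-64\right)^{2} - -4416 - 64 \left(-69\right)^{2}\right) - \frac{1213}{5545}\right) - 4416\right) - -12590 = \left(\left(\left(-328509 + 4096 + 4416 - 304704\right) - \frac{1213}{5545}\right) - 4416\right) + 12590 = \left(\left(-624701 - \frac{1213}{5545}\right) - 4416\right) + 12590 = \left(- \frac{3463968258}{5545} - 4416\right) + 12590 = - \frac{3488454978}{5545} + 12590 = - \frac{3418643428}{5545}$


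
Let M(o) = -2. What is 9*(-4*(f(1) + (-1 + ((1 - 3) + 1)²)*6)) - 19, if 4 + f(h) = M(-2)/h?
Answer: 197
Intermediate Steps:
f(h) = -4 - 2/h
9*(-4*(f(1) + (-1 + ((1 - 3) + 1)²)*6)) - 19 = 9*(-4*((-4 - 2/1) + (-1 + ((1 - 3) + 1)²)*6)) - 19 = 9*(-4*((-4 - 2*1) + (-1 + (-2 + 1)²)*6)) - 19 = 9*(-4*((-4 - 2) + (-1 + (-1)²)*6)) - 19 = 9*(-4*(-6 + (-1 + 1)*6)) - 19 = 9*(-4*(-6 + 0*6)) - 19 = 9*(-4*(-6 + 0)) - 19 = 9*(-4*(-6)) - 19 = 9*24 - 19 = 216 - 19 = 197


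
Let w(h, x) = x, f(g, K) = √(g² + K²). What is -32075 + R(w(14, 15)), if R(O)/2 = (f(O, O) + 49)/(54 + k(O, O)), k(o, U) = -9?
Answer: -1443277/45 + 2*√2/3 ≈ -32072.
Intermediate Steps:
f(g, K) = √(K² + g²)
R(O) = 98/45 + 2*√2*√(O²)/45 (R(O) = 2*((√(O² + O²) + 49)/(54 - 9)) = 2*((√(2*O²) + 49)/45) = 2*((√2*√(O²) + 49)*(1/45)) = 2*((49 + √2*√(O²))*(1/45)) = 2*(49/45 + √2*√(O²)/45) = 98/45 + 2*√2*√(O²)/45)
-32075 + R(w(14, 15)) = -32075 + (98/45 + 2*√2*√(15²)/45) = -32075 + (98/45 + 2*√2*√225/45) = -32075 + (98/45 + (2/45)*√2*15) = -32075 + (98/45 + 2*√2/3) = -1443277/45 + 2*√2/3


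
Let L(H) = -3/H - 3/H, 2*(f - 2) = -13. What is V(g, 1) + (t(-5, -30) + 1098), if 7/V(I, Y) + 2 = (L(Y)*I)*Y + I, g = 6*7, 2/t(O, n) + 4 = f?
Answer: 3956225/3604 ≈ 1097.7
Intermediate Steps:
f = -9/2 (f = 2 + (½)*(-13) = 2 - 13/2 = -9/2 ≈ -4.5000)
L(H) = -6/H
t(O, n) = -4/17 (t(O, n) = 2/(-4 - 9/2) = 2/(-17/2) = 2*(-2/17) = -4/17)
g = 42
V(I, Y) = 7/(-2 - 5*I) (V(I, Y) = 7/(-2 + (((-6/Y)*I)*Y + I)) = 7/(-2 + ((-6*I/Y)*Y + I)) = 7/(-2 + (-6*I + I)) = 7/(-2 - 5*I))
V(g, 1) + (t(-5, -30) + 1098) = 7/(-2 - 5*42) + (-4/17 + 1098) = 7/(-2 - 210) + 18662/17 = 7/(-212) + 18662/17 = 7*(-1/212) + 18662/17 = -7/212 + 18662/17 = 3956225/3604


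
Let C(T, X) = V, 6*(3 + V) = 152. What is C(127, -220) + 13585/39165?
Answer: 59218/2611 ≈ 22.680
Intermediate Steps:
V = 67/3 (V = -3 + (1/6)*152 = -3 + 76/3 = 67/3 ≈ 22.333)
C(T, X) = 67/3
C(127, -220) + 13585/39165 = 67/3 + 13585/39165 = 67/3 + 13585*(1/39165) = 67/3 + 2717/7833 = 59218/2611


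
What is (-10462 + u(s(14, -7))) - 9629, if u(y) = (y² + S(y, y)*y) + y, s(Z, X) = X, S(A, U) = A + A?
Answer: -19951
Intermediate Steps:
S(A, U) = 2*A
u(y) = y + 3*y² (u(y) = (y² + (2*y)*y) + y = (y² + 2*y²) + y = 3*y² + y = y + 3*y²)
(-10462 + u(s(14, -7))) - 9629 = (-10462 - 7*(1 + 3*(-7))) - 9629 = (-10462 - 7*(1 - 21)) - 9629 = (-10462 - 7*(-20)) - 9629 = (-10462 + 140) - 9629 = -10322 - 9629 = -19951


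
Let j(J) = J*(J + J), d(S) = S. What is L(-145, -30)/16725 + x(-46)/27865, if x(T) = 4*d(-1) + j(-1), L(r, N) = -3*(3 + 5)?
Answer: -46814/31069475 ≈ -0.0015068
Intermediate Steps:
L(r, N) = -24 (L(r, N) = -3*8 = -24)
j(J) = 2*J² (j(J) = J*(2*J) = 2*J²)
x(T) = -2 (x(T) = 4*(-1) + 2*(-1)² = -4 + 2*1 = -4 + 2 = -2)
L(-145, -30)/16725 + x(-46)/27865 = -24/16725 - 2/27865 = -24*1/16725 - 2*1/27865 = -8/5575 - 2/27865 = -46814/31069475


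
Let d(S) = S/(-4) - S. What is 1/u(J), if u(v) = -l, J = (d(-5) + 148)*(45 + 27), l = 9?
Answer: -⅑ ≈ -0.11111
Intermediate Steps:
d(S) = -5*S/4 (d(S) = S*(-¼) - S = -S/4 - S = -5*S/4)
J = 11106 (J = (-5/4*(-5) + 148)*(45 + 27) = (25/4 + 148)*72 = (617/4)*72 = 11106)
u(v) = -9 (u(v) = -1*9 = -9)
1/u(J) = 1/(-9) = -⅑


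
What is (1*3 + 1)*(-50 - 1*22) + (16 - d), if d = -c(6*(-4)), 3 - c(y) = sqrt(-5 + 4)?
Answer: -269 - I ≈ -269.0 - 1.0*I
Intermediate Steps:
c(y) = 3 - I (c(y) = 3 - sqrt(-5 + 4) = 3 - sqrt(-1) = 3 - I)
d = -3 + I (d = -(3 - I) = -3 + I ≈ -3.0 + 1.0*I)
(1*3 + 1)*(-50 - 1*22) + (16 - d) = (1*3 + 1)*(-50 - 1*22) + (16 - (-3 + I)) = (3 + 1)*(-50 - 22) + (16 + (3 - I)) = 4*(-72) + (19 - I) = -288 + (19 - I) = -269 - I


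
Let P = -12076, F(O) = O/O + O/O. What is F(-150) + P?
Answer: -12074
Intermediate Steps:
F(O) = 2 (F(O) = 1 + 1 = 2)
F(-150) + P = 2 - 12076 = -12074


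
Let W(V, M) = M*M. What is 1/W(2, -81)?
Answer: 1/6561 ≈ 0.00015242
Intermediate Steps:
W(V, M) = M²
1/W(2, -81) = 1/((-81)²) = 1/6561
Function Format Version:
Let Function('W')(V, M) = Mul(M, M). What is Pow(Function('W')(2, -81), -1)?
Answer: Rational(1, 6561) ≈ 0.00015242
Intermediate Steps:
Function('W')(V, M) = Pow(M, 2)
Pow(Function('W')(2, -81), -1) = Pow(Pow(-81, 2), -1) = Pow(6561, -1) = Rational(1, 6561)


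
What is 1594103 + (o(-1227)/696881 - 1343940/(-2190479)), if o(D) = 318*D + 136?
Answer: 2433403406421511087/1526503195999 ≈ 1.5941e+6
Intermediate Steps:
o(D) = 136 + 318*D
1594103 + (o(-1227)/696881 - 1343940/(-2190479)) = 1594103 + ((136 + 318*(-1227))/696881 - 1343940/(-2190479)) = 1594103 + ((136 - 390186)*(1/696881) - 1343940*(-1/2190479)) = 1594103 + (-390050*1/696881 + 1343940/2190479) = 1594103 + (-390050/696881 + 1343940/2190479) = 1594103 + 82169917190/1526503195999 = 2433403406421511087/1526503195999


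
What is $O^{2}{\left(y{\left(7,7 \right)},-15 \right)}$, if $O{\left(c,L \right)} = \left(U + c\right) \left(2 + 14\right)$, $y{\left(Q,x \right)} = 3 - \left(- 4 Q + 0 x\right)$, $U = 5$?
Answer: $331776$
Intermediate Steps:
$y{\left(Q,x \right)} = 3 + 4 Q$ ($y{\left(Q,x \right)} = 3 - \left(- 4 Q + 0\right) = 3 - - 4 Q = 3 + 4 Q$)
$O{\left(c,L \right)} = 80 + 16 c$ ($O{\left(c,L \right)} = \left(5 + c\right) \left(2 + 14\right) = \left(5 + c\right) 16 = 80 + 16 c$)
$O^{2}{\left(y{\left(7,7 \right)},-15 \right)} = \left(80 + 16 \left(3 + 4 \cdot 7\right)\right)^{2} = \left(80 + 16 \left(3 + 28\right)\right)^{2} = \left(80 + 16 \cdot 31\right)^{2} = \left(80 + 496\right)^{2} = 576^{2} = 331776$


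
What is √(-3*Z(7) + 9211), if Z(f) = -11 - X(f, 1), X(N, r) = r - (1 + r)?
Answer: √9241 ≈ 96.130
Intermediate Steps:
X(N, r) = -1 (X(N, r) = r + (-1 - r) = -1)
Z(f) = -10 (Z(f) = -11 - 1*(-1) = -11 + 1 = -10)
√(-3*Z(7) + 9211) = √(-3*(-10) + 9211) = √(30 + 9211) = √9241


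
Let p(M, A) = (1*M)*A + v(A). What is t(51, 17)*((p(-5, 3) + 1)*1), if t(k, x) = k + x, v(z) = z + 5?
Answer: -408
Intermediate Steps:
v(z) = 5 + z
p(M, A) = 5 + A + A*M (p(M, A) = (1*M)*A + (5 + A) = M*A + (5 + A) = A*M + (5 + A) = 5 + A + A*M)
t(51, 17)*((p(-5, 3) + 1)*1) = (51 + 17)*(((5 + 3 + 3*(-5)) + 1)*1) = 68*(((5 + 3 - 15) + 1)*1) = 68*((-7 + 1)*1) = 68*(-6*1) = 68*(-6) = -408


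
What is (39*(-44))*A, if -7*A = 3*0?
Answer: 0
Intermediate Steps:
A = 0 (A = -3*0/7 = -⅐*0 = 0)
(39*(-44))*A = (39*(-44))*0 = -1716*0 = 0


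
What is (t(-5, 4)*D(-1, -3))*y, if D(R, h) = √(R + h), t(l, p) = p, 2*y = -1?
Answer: -4*I ≈ -4.0*I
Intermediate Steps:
y = -½ (y = (½)*(-1) = -½ ≈ -0.50000)
(t(-5, 4)*D(-1, -3))*y = (4*√(-1 - 3))*(-½) = (4*√(-4))*(-½) = (4*(2*I))*(-½) = (8*I)*(-½) = -4*I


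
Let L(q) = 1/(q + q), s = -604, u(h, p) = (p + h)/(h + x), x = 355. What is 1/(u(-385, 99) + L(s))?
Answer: 18120/172729 ≈ 0.10490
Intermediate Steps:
u(h, p) = (h + p)/(355 + h) (u(h, p) = (p + h)/(h + 355) = (h + p)/(355 + h))
L(q) = 1/(2*q)
1/(u(-385, 99) + L(s)) = 1/((-385 + 99)/(355 - 385) + (½)/(-604)) = 1/(-286/(-30) + (½)*(-1/604)) = 1/(-1/30*(-286) - 1/1208) = 1/(143/15 - 1/1208) = 1/(172729/18120) = 18120/172729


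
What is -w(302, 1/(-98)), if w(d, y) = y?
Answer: 1/98 ≈ 0.010204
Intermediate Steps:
-w(302, 1/(-98)) = -1/(-98) = -1*(-1/98) = 1/98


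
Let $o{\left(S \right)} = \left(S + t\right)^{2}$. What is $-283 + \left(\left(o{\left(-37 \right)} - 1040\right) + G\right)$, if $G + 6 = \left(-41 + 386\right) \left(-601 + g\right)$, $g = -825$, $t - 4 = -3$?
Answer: $-492003$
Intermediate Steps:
$t = 1$ ($t = 4 - 3 = 1$)
$G = -491976$ ($G = -6 + \left(-41 + 386\right) \left(-601 - 825\right) = -6 + 345 \left(-1426\right) = -6 - 491970 = -491976$)
$o{\left(S \right)} = \left(1 + S\right)^{2}$ ($o{\left(S \right)} = \left(S + 1\right)^{2} = \left(1 + S\right)^{2}$)
$-283 + \left(\left(o{\left(-37 \right)} - 1040\right) + G\right) = -283 - \left(493016 - \left(1 - 37\right)^{2}\right) = -283 - \left(493016 - 1296\right) = -283 + \left(\left(1296 - 1040\right) - 491976\right) = -283 + \left(256 - 491976\right) = -283 - 491720 = -492003$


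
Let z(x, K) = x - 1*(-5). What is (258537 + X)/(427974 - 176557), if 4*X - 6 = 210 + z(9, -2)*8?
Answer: 258619/251417 ≈ 1.0286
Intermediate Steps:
z(x, K) = 5 + x (z(x, K) = x + 5 = 5 + x)
X = 82 (X = 3/2 + (210 + (5 + 9)*8)/4 = 3/2 + (210 + 14*8)/4 = 3/2 + (210 + 112)/4 = 3/2 + (1/4)*322 = 3/2 + 161/2 = 82)
(258537 + X)/(427974 - 176557) = (258537 + 82)/(427974 - 176557) = 258619/251417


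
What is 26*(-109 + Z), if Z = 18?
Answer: -2366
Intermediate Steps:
26*(-109 + Z) = 26*(-109 + 18) = 26*(-91) = -2366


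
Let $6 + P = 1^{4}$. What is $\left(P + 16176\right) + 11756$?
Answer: $27927$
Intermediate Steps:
$P = -5$ ($P = -6 + 1^{4} = -6 + 1 = -5$)
$\left(P + 16176\right) + 11756 = \left(-5 + 16176\right) + 11756 = 16171 + 11756 = 27927$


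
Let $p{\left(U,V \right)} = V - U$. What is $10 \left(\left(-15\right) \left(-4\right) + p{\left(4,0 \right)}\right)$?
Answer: $560$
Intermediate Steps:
$10 \left(\left(-15\right) \left(-4\right) + p{\left(4,0 \right)}\right) = 10 \left(\left(-15\right) \left(-4\right) + \left(0 - 4\right)\right) = 10 \left(60 + \left(0 - 4\right)\right) = 10 \left(60 - 4\right) = 10 \cdot 56 = 560$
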